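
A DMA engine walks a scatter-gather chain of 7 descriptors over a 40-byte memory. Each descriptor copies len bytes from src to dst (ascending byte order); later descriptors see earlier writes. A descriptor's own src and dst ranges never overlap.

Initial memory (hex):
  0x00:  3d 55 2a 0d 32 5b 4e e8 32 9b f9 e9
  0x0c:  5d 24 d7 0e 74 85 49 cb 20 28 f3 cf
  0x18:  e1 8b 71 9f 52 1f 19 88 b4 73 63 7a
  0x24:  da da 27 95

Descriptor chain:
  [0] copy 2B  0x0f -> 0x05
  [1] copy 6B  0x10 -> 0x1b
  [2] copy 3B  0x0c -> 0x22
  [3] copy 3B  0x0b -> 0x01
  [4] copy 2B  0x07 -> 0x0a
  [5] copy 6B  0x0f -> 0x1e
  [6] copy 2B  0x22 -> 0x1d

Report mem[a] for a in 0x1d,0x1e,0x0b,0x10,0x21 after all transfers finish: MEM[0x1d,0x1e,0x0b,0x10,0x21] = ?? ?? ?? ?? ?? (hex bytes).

[0] 0x0f->0x05 len=2 : 0e 74
[1] 0x10->0x1b len=6 : 74 85 49 cb 20 28
[2] 0x0c->0x22 len=3 : 5d 24 d7
[3] 0x0b->0x01 len=3 : e9 5d 24
[4] 0x07->0x0a len=2 : e8 32
[5] 0x0f->0x1e len=6 : 0e 74 85 49 cb 20
[6] 0x22->0x1d len=2 : cb 20
query mem[0x1d]=0xcb, mem[0x1e]=0x20, mem[0x0b]=0x32, mem[0x10]=0x74, mem[0x21]=0x49

MEM[0x1d,0x1e,0x0b,0x10,0x21] = cb 20 32 74 49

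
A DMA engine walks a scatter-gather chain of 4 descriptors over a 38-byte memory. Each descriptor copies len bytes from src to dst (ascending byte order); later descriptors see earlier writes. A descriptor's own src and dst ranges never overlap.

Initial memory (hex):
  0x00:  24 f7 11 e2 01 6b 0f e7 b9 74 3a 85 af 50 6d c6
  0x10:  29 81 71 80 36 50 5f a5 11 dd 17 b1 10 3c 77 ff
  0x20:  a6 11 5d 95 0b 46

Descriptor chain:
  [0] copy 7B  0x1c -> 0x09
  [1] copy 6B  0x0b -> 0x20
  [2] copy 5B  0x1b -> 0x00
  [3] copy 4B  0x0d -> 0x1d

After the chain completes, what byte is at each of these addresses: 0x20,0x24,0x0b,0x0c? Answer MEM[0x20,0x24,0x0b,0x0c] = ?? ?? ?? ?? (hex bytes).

  after D0: wrote 7B at 0x09 = 103c77ffa6115d
  after D1: wrote 6B at 0x20 = 77ffa6115d29
  after D2: wrote 5B at 0x00 = b1103c77ff
  after D3: wrote 4B at 0x1d = a6115d29
query mem[0x20]=0x29, mem[0x24]=0x5d, mem[0x0b]=0x77, mem[0x0c]=0xff

MEM[0x20,0x24,0x0b,0x0c] = 29 5d 77 ff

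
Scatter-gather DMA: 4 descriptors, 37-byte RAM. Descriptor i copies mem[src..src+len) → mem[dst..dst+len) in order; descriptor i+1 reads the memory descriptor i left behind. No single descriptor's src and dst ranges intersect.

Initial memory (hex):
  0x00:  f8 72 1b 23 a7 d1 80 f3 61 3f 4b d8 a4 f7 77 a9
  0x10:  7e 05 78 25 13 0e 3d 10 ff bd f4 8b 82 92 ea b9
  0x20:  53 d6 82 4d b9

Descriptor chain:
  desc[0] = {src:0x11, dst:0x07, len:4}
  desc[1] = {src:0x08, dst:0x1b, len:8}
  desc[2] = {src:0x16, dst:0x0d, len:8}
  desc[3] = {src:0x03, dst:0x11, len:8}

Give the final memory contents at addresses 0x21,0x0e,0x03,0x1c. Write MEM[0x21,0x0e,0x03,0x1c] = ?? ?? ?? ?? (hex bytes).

[0] 0x11->0x07 len=4 : 05 78 25 13
[1] 0x08->0x1b len=8 : 78 25 13 d8 a4 f7 77 a9
[2] 0x16->0x0d len=8 : 3d 10 ff bd f4 78 25 13
[3] 0x03->0x11 len=8 : 23 a7 d1 80 05 78 25 13
query mem[0x21]=0x77, mem[0x0e]=0x10, mem[0x03]=0x23, mem[0x1c]=0x25

MEM[0x21,0x0e,0x03,0x1c] = 77 10 23 25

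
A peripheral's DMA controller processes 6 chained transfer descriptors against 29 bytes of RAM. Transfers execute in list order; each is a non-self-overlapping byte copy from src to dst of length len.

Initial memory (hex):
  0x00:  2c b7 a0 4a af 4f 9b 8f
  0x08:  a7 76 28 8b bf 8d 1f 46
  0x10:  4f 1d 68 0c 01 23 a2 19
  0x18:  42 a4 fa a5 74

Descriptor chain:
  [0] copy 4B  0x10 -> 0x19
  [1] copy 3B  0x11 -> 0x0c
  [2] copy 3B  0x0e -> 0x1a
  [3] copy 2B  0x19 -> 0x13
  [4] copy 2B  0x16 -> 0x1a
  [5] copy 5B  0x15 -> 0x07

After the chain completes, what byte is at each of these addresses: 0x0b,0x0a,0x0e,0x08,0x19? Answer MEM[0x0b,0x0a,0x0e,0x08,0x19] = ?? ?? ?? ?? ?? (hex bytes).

MEM[0x0b,0x0a,0x0e,0x08,0x19] = 4f 42 0c a2 4f

D0: mem[0x19..0x1c] <- [4f 1d 68 0c]
D1: mem[0x0c..0x0e] <- [1d 68 0c]
D2: mem[0x1a..0x1c] <- [0c 46 4f]
D3: mem[0x13..0x14] <- [4f 0c]
D4: mem[0x1a..0x1b] <- [a2 19]
D5: mem[0x07..0x0b] <- [23 a2 19 42 4f]
query mem[0x0b]=0x4f, mem[0x0a]=0x42, mem[0x0e]=0x0c, mem[0x08]=0xa2, mem[0x19]=0x4f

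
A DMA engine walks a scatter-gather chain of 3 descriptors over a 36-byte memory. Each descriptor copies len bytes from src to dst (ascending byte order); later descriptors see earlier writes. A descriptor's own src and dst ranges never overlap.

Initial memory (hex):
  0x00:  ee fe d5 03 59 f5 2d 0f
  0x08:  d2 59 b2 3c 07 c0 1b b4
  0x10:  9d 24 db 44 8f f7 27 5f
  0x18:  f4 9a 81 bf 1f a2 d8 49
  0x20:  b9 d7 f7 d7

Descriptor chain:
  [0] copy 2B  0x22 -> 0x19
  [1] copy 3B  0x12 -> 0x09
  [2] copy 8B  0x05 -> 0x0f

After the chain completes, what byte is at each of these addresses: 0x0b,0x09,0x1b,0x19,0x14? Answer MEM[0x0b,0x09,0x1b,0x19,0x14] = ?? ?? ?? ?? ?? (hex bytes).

D0: mem[0x19..0x1a] <- [f7 d7]
D1: mem[0x09..0x0b] <- [db 44 8f]
D2: mem[0x0f..0x16] <- [f5 2d 0f d2 db 44 8f 07]
query mem[0x0b]=0x8f, mem[0x09]=0xdb, mem[0x1b]=0xbf, mem[0x19]=0xf7, mem[0x14]=0x44

MEM[0x0b,0x09,0x1b,0x19,0x14] = 8f db bf f7 44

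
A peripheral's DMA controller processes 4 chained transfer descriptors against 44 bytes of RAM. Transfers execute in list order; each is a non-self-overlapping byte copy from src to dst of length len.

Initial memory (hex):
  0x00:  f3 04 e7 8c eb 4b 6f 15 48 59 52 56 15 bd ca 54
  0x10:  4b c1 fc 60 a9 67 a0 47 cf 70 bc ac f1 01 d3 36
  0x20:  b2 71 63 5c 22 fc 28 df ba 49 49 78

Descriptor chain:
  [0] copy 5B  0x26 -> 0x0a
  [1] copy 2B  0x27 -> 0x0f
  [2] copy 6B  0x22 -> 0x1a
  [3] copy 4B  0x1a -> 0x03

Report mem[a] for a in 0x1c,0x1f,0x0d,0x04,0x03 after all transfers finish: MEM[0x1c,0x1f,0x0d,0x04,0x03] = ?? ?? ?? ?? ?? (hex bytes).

D0: mem[0x0a..0x0e] <- [28 df ba 49 49]
D1: mem[0x0f..0x10] <- [df ba]
D2: mem[0x1a..0x1f] <- [63 5c 22 fc 28 df]
D3: mem[0x03..0x06] <- [63 5c 22 fc]
query mem[0x1c]=0x22, mem[0x1f]=0xdf, mem[0x0d]=0x49, mem[0x04]=0x5c, mem[0x03]=0x63

MEM[0x1c,0x1f,0x0d,0x04,0x03] = 22 df 49 5c 63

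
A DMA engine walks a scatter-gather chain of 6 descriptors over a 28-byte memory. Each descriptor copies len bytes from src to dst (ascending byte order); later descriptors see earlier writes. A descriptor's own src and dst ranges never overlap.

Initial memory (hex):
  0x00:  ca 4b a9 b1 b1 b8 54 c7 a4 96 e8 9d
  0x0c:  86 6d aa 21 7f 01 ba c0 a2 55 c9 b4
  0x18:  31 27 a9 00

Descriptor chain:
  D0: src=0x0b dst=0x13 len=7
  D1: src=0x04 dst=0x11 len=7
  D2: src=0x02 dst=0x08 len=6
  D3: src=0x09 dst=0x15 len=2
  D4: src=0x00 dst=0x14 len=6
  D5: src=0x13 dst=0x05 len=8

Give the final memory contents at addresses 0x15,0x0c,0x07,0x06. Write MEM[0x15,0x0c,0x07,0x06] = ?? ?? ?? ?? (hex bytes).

#0 dst[0x13+7] := {0x9d,0x86,0x6d,0xaa,0x21,0x7f,0x01}
#1 dst[0x11+7] := {0xb1,0xb8,0x54,0xc7,0xa4,0x96,0xe8}
#2 dst[0x08+6] := {0xa9,0xb1,0xb1,0xb8,0x54,0xc7}
#3 dst[0x15+2] := {0xb1,0xb1}
#4 dst[0x14+6] := {0xca,0x4b,0xa9,0xb1,0xb1,0xb8}
#5 dst[0x05+8] := {0x54,0xca,0x4b,0xa9,0xb1,0xb1,0xb8,0xa9}
query mem[0x15]=0x4b, mem[0x0c]=0xa9, mem[0x07]=0x4b, mem[0x06]=0xca

MEM[0x15,0x0c,0x07,0x06] = 4b a9 4b ca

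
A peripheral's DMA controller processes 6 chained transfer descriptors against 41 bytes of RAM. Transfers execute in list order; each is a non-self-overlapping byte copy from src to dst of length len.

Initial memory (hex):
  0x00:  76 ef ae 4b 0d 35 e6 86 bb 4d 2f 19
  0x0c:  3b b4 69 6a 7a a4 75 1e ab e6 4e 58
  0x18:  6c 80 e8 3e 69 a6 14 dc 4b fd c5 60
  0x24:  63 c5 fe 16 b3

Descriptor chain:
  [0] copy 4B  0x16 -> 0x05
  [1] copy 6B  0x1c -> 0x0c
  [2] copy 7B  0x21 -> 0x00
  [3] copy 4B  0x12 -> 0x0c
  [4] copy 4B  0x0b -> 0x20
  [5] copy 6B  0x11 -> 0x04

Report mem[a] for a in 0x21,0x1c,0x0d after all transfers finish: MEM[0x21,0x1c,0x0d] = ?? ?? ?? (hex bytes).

MEM[0x21,0x1c,0x0d] = 75 69 1e

#0 dst[0x05+4] := {0x4e,0x58,0x6c,0x80}
#1 dst[0x0c+6] := {0x69,0xa6,0x14,0xdc,0x4b,0xfd}
#2 dst[0x00+7] := {0xfd,0xc5,0x60,0x63,0xc5,0xfe,0x16}
#3 dst[0x0c+4] := {0x75,0x1e,0xab,0xe6}
#4 dst[0x20+4] := {0x19,0x75,0x1e,0xab}
#5 dst[0x04+6] := {0xfd,0x75,0x1e,0xab,0xe6,0x4e}
query mem[0x21]=0x75, mem[0x1c]=0x69, mem[0x0d]=0x1e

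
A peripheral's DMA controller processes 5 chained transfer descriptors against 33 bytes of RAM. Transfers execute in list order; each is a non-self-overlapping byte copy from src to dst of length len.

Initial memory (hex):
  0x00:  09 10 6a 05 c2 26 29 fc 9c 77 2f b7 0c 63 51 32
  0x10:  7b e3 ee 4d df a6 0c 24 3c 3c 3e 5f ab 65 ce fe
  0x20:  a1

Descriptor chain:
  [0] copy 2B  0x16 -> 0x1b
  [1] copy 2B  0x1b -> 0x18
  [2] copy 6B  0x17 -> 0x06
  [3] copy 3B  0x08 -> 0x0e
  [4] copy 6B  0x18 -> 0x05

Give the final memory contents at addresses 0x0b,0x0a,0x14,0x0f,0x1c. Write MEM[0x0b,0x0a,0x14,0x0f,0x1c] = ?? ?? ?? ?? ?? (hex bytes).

MEM[0x0b,0x0a,0x14,0x0f,0x1c] = 24 65 df 3e 24

#0 dst[0x1b+2] := {0x0c,0x24}
#1 dst[0x18+2] := {0x0c,0x24}
#2 dst[0x06+6] := {0x24,0x0c,0x24,0x3e,0x0c,0x24}
#3 dst[0x0e+3] := {0x24,0x3e,0x0c}
#4 dst[0x05+6] := {0x0c,0x24,0x3e,0x0c,0x24,0x65}
query mem[0x0b]=0x24, mem[0x0a]=0x65, mem[0x14]=0xdf, mem[0x0f]=0x3e, mem[0x1c]=0x24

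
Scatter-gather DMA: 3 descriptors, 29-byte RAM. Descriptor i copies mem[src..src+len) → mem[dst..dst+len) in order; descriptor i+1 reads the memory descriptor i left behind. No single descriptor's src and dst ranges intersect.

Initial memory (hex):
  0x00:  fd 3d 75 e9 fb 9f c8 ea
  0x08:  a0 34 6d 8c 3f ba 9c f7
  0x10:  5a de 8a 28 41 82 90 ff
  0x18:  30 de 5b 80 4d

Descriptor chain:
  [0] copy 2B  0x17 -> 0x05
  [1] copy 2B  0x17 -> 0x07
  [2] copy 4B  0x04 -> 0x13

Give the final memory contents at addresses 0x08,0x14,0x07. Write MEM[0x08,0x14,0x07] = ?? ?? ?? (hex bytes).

MEM[0x08,0x14,0x07] = 30 ff ff

D0: mem[0x05..0x06] <- [ff 30]
D1: mem[0x07..0x08] <- [ff 30]
D2: mem[0x13..0x16] <- [fb ff 30 ff]
query mem[0x08]=0x30, mem[0x14]=0xff, mem[0x07]=0xff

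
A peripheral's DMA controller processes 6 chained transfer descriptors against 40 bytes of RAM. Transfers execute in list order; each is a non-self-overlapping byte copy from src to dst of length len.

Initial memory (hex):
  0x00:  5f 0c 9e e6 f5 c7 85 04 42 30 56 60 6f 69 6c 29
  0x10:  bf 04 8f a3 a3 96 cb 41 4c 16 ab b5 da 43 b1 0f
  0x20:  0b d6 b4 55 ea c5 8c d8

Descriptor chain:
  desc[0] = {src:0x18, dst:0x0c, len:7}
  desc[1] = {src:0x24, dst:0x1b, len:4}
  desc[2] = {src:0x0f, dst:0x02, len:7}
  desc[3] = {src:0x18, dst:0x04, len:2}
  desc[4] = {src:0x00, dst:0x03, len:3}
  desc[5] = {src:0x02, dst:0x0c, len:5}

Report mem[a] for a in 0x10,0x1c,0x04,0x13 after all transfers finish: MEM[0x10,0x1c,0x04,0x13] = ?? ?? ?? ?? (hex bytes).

MEM[0x10,0x1c,0x04,0x13] = a3 c5 0c a3

D0: mem[0x0c..0x12] <- [4c 16 ab b5 da 43 b1]
D1: mem[0x1b..0x1e] <- [ea c5 8c d8]
D2: mem[0x02..0x08] <- [b5 da 43 b1 a3 a3 96]
D3: mem[0x04..0x05] <- [4c 16]
D4: mem[0x03..0x05] <- [5f 0c b5]
D5: mem[0x0c..0x10] <- [b5 5f 0c b5 a3]
query mem[0x10]=0xa3, mem[0x1c]=0xc5, mem[0x04]=0x0c, mem[0x13]=0xa3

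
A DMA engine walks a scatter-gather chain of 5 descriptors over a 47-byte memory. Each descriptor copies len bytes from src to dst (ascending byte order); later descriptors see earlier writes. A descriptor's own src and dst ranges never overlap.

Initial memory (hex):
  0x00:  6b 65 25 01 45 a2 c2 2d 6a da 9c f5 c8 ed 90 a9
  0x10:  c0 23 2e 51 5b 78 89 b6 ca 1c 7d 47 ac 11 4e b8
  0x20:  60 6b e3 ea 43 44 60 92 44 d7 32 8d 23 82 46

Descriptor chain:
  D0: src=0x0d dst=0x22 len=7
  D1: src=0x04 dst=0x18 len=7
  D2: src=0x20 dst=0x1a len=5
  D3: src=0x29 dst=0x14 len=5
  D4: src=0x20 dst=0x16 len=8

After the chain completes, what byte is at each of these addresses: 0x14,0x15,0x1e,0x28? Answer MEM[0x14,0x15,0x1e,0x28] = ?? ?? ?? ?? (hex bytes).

[0] 0x0d->0x22 len=7 : ed 90 a9 c0 23 2e 51
[1] 0x04->0x18 len=7 : 45 a2 c2 2d 6a da 9c
[2] 0x20->0x1a len=5 : 60 6b ed 90 a9
[3] 0x29->0x14 len=5 : d7 32 8d 23 82
[4] 0x20->0x16 len=8 : 60 6b ed 90 a9 c0 23 2e
query mem[0x14]=0xd7, mem[0x15]=0x32, mem[0x1e]=0xa9, mem[0x28]=0x51

MEM[0x14,0x15,0x1e,0x28] = d7 32 a9 51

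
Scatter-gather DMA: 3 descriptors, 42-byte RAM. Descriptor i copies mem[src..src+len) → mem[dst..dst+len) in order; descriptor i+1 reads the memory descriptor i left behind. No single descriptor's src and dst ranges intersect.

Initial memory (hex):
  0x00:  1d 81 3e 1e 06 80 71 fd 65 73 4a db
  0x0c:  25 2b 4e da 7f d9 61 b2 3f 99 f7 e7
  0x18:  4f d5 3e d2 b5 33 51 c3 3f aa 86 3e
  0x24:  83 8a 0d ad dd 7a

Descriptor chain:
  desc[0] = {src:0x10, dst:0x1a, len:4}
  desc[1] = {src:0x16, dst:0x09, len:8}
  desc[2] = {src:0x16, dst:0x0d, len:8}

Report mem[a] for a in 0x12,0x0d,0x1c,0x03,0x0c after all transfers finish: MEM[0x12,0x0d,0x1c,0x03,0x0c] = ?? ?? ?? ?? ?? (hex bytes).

#0 dst[0x1a+4] := {0x7f,0xd9,0x61,0xb2}
#1 dst[0x09+8] := {0xf7,0xe7,0x4f,0xd5,0x7f,0xd9,0x61,0xb2}
#2 dst[0x0d+8] := {0xf7,0xe7,0x4f,0xd5,0x7f,0xd9,0x61,0xb2}
query mem[0x12]=0xd9, mem[0x0d]=0xf7, mem[0x1c]=0x61, mem[0x03]=0x1e, mem[0x0c]=0xd5

MEM[0x12,0x0d,0x1c,0x03,0x0c] = d9 f7 61 1e d5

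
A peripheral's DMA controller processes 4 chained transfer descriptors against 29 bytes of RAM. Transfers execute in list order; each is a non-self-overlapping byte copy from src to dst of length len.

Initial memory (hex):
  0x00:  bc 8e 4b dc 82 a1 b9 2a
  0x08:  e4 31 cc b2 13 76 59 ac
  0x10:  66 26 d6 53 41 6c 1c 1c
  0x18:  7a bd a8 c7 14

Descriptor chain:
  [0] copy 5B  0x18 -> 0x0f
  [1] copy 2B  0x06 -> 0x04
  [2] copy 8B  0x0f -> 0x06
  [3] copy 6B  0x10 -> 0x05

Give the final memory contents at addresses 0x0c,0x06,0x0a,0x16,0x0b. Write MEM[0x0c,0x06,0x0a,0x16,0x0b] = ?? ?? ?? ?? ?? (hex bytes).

[0] 0x18->0x0f len=5 : 7a bd a8 c7 14
[1] 0x06->0x04 len=2 : b9 2a
[2] 0x0f->0x06 len=8 : 7a bd a8 c7 14 41 6c 1c
[3] 0x10->0x05 len=6 : bd a8 c7 14 41 6c
query mem[0x0c]=0x6c, mem[0x06]=0xa8, mem[0x0a]=0x6c, mem[0x16]=0x1c, mem[0x0b]=0x41

MEM[0x0c,0x06,0x0a,0x16,0x0b] = 6c a8 6c 1c 41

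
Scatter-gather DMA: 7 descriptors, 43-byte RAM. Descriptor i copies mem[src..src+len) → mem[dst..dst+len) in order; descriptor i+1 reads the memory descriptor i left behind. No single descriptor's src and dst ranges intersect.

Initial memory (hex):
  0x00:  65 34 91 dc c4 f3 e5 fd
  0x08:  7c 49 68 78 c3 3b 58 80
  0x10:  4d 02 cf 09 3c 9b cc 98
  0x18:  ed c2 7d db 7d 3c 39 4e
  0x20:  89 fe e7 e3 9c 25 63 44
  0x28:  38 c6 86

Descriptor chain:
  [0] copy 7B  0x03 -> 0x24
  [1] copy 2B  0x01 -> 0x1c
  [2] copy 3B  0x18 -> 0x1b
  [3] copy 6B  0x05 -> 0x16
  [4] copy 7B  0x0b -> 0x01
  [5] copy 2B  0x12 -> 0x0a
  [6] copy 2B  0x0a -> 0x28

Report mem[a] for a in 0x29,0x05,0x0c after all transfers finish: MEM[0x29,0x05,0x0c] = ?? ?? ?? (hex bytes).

#0 dst[0x24+7] := {0xdc,0xc4,0xf3,0xe5,0xfd,0x7c,0x49}
#1 dst[0x1c+2] := {0x34,0x91}
#2 dst[0x1b+3] := {0xed,0xc2,0x7d}
#3 dst[0x16+6] := {0xf3,0xe5,0xfd,0x7c,0x49,0x68}
#4 dst[0x01+7] := {0x78,0xc3,0x3b,0x58,0x80,0x4d,0x02}
#5 dst[0x0a+2] := {0xcf,0x09}
#6 dst[0x28+2] := {0xcf,0x09}
query mem[0x29]=0x09, mem[0x05]=0x80, mem[0x0c]=0xc3

MEM[0x29,0x05,0x0c] = 09 80 c3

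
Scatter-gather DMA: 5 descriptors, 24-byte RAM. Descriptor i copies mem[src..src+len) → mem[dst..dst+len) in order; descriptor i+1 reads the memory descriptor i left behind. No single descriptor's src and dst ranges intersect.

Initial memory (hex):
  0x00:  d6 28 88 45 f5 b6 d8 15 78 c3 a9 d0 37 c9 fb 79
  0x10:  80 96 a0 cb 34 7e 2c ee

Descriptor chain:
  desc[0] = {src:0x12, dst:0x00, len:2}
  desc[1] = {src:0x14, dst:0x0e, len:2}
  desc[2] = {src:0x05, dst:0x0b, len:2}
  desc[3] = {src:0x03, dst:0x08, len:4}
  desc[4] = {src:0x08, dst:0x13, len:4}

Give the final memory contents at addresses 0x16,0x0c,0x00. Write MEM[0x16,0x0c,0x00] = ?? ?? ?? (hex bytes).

[0] 0x12->0x00 len=2 : a0 cb
[1] 0x14->0x0e len=2 : 34 7e
[2] 0x05->0x0b len=2 : b6 d8
[3] 0x03->0x08 len=4 : 45 f5 b6 d8
[4] 0x08->0x13 len=4 : 45 f5 b6 d8
query mem[0x16]=0xd8, mem[0x0c]=0xd8, mem[0x00]=0xa0

MEM[0x16,0x0c,0x00] = d8 d8 a0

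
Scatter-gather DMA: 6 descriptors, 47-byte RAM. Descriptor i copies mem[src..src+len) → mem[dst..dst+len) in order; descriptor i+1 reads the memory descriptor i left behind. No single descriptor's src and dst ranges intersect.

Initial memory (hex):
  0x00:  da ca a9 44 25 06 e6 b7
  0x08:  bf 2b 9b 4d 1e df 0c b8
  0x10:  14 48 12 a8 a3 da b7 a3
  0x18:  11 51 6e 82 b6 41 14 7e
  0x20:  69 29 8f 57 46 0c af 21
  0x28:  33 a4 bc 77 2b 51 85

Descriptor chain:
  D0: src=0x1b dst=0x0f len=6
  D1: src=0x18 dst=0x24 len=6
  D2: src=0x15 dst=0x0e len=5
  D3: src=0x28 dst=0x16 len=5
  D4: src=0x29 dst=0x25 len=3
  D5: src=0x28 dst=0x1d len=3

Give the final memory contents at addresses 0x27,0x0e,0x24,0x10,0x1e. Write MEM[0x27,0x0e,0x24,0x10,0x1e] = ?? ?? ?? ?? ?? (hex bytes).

[0] 0x1b->0x0f len=6 : 82 b6 41 14 7e 69
[1] 0x18->0x24 len=6 : 11 51 6e 82 b6 41
[2] 0x15->0x0e len=5 : da b7 a3 11 51
[3] 0x28->0x16 len=5 : b6 41 bc 77 2b
[4] 0x29->0x25 len=3 : 41 bc 77
[5] 0x28->0x1d len=3 : b6 41 bc
query mem[0x27]=0x77, mem[0x0e]=0xda, mem[0x24]=0x11, mem[0x10]=0xa3, mem[0x1e]=0x41

MEM[0x27,0x0e,0x24,0x10,0x1e] = 77 da 11 a3 41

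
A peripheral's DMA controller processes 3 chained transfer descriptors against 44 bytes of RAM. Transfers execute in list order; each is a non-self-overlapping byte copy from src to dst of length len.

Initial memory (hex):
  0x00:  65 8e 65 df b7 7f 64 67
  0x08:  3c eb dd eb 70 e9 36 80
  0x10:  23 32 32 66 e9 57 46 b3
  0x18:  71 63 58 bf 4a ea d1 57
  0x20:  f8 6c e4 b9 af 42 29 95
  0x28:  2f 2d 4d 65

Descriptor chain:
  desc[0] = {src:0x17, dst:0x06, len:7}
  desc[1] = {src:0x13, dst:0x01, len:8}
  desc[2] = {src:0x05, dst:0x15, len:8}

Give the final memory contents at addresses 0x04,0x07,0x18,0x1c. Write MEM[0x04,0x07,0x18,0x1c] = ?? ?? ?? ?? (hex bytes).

MEM[0x04,0x07,0x18,0x1c] = 46 63 58 ea

  after D0: wrote 7B at 0x06 = b3716358bf4aea
  after D1: wrote 8B at 0x01 = 66e95746b3716358
  after D2: wrote 8B at 0x15 = b371635858bf4aea
query mem[0x04]=0x46, mem[0x07]=0x63, mem[0x18]=0x58, mem[0x1c]=0xea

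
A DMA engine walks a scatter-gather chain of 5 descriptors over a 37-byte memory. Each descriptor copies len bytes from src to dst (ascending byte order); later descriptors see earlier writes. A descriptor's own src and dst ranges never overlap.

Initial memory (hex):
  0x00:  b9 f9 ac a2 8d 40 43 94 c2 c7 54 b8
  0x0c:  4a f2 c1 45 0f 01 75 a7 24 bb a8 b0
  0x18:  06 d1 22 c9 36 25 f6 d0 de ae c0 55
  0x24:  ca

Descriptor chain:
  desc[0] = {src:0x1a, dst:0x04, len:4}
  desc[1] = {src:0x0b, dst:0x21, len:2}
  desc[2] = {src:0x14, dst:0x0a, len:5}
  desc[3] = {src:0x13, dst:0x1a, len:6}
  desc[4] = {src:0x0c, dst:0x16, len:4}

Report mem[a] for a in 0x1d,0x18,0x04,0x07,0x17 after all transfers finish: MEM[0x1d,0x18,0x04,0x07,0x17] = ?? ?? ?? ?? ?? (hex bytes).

MEM[0x1d,0x18,0x04,0x07,0x17] = a8 06 22 25 b0

#0 dst[0x04+4] := {0x22,0xc9,0x36,0x25}
#1 dst[0x21+2] := {0xb8,0x4a}
#2 dst[0x0a+5] := {0x24,0xbb,0xa8,0xb0,0x06}
#3 dst[0x1a+6] := {0xa7,0x24,0xbb,0xa8,0xb0,0x06}
#4 dst[0x16+4] := {0xa8,0xb0,0x06,0x45}
query mem[0x1d]=0xa8, mem[0x18]=0x06, mem[0x04]=0x22, mem[0x07]=0x25, mem[0x17]=0xb0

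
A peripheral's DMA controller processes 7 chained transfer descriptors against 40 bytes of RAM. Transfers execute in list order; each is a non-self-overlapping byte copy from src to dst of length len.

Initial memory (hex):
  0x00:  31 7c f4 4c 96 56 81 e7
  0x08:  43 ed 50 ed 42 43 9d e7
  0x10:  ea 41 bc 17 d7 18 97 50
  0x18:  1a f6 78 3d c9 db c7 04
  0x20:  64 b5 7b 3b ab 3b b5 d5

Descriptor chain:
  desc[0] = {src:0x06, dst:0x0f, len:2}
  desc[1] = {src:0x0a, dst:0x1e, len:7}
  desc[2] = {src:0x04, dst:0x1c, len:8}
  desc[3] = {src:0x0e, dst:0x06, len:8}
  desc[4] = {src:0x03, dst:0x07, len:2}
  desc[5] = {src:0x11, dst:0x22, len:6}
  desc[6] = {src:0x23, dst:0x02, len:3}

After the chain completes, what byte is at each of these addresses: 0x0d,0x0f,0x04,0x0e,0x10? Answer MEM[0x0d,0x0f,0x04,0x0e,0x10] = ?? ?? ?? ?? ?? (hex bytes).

[0] 0x06->0x0f len=2 : 81 e7
[1] 0x0a->0x1e len=7 : 50 ed 42 43 9d 81 e7
[2] 0x04->0x1c len=8 : 96 56 81 e7 43 ed 50 ed
[3] 0x0e->0x06 len=8 : 9d 81 e7 41 bc 17 d7 18
[4] 0x03->0x07 len=2 : 4c 96
[5] 0x11->0x22 len=6 : 41 bc 17 d7 18 97
[6] 0x23->0x02 len=3 : bc 17 d7
query mem[0x0d]=0x18, mem[0x0f]=0x81, mem[0x04]=0xd7, mem[0x0e]=0x9d, mem[0x10]=0xe7

MEM[0x0d,0x0f,0x04,0x0e,0x10] = 18 81 d7 9d e7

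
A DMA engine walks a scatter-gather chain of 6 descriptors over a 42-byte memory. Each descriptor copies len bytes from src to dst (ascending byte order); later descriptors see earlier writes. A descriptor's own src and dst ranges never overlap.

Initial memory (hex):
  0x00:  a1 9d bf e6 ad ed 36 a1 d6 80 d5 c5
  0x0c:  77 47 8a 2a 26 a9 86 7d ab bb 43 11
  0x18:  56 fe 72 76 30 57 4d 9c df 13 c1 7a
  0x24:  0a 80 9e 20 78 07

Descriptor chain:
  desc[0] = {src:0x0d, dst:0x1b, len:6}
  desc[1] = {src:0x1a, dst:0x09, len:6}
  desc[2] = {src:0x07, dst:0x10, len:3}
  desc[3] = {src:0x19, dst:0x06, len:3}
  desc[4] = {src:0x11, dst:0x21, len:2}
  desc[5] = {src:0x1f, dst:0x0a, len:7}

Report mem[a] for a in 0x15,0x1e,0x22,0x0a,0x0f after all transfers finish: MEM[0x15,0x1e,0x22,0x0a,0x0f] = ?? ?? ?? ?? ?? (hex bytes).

#0 dst[0x1b+6] := {0x47,0x8a,0x2a,0x26,0xa9,0x86}
#1 dst[0x09+6] := {0x72,0x47,0x8a,0x2a,0x26,0xa9}
#2 dst[0x10+3] := {0xa1,0xd6,0x72}
#3 dst[0x06+3] := {0xfe,0x72,0x47}
#4 dst[0x21+2] := {0xd6,0x72}
#5 dst[0x0a+7] := {0xa9,0x86,0xd6,0x72,0x7a,0x0a,0x80}
query mem[0x15]=0xbb, mem[0x1e]=0x26, mem[0x22]=0x72, mem[0x0a]=0xa9, mem[0x0f]=0x0a

MEM[0x15,0x1e,0x22,0x0a,0x0f] = bb 26 72 a9 0a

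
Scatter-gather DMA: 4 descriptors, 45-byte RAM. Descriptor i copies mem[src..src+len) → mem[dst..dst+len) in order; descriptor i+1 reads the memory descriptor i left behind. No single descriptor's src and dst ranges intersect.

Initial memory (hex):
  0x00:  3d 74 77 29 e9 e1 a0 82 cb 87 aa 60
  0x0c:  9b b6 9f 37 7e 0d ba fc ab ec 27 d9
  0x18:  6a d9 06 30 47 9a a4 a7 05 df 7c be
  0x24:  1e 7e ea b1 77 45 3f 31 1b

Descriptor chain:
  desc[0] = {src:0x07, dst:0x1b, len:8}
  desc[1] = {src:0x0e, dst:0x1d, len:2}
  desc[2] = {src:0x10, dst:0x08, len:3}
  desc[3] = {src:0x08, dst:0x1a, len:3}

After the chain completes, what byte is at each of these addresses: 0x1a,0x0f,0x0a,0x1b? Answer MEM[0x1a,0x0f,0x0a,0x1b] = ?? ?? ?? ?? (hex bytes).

MEM[0x1a,0x0f,0x0a,0x1b] = 7e 37 ba 0d

#0 dst[0x1b+8] := {0x82,0xcb,0x87,0xaa,0x60,0x9b,0xb6,0x9f}
#1 dst[0x1d+2] := {0x9f,0x37}
#2 dst[0x08+3] := {0x7e,0x0d,0xba}
#3 dst[0x1a+3] := {0x7e,0x0d,0xba}
query mem[0x1a]=0x7e, mem[0x0f]=0x37, mem[0x0a]=0xba, mem[0x1b]=0x0d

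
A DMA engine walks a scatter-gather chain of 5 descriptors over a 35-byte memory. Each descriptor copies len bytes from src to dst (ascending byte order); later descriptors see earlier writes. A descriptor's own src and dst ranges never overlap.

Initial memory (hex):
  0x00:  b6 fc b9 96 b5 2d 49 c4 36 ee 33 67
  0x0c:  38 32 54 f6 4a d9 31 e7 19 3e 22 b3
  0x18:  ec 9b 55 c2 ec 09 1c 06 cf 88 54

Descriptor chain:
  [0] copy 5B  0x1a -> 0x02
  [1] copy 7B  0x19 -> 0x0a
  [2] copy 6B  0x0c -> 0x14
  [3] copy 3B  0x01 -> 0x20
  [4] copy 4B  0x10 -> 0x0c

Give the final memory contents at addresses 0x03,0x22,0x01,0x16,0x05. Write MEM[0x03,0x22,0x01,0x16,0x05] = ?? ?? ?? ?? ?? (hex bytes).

MEM[0x03,0x22,0x01,0x16,0x05] = c2 c2 fc 09 09

[0] 0x1a->0x02 len=5 : 55 c2 ec 09 1c
[1] 0x19->0x0a len=7 : 9b 55 c2 ec 09 1c 06
[2] 0x0c->0x14 len=6 : c2 ec 09 1c 06 d9
[3] 0x01->0x20 len=3 : fc 55 c2
[4] 0x10->0x0c len=4 : 06 d9 31 e7
query mem[0x03]=0xc2, mem[0x22]=0xc2, mem[0x01]=0xfc, mem[0x16]=0x09, mem[0x05]=0x09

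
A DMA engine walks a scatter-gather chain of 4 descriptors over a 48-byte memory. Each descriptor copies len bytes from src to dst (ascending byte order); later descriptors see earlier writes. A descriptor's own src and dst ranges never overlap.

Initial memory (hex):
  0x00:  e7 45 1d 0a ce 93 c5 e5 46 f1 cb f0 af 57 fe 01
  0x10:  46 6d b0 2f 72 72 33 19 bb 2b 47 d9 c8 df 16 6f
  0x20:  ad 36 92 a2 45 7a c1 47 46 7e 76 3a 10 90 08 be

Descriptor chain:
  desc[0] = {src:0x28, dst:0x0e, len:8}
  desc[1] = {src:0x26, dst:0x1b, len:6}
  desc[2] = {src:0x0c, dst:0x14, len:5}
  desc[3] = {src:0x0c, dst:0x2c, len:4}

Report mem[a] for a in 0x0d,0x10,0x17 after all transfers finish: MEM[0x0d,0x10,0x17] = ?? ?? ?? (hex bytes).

MEM[0x0d,0x10,0x17] = 57 76 7e

#0 dst[0x0e+8] := {0x46,0x7e,0x76,0x3a,0x10,0x90,0x08,0xbe}
#1 dst[0x1b+6] := {0xc1,0x47,0x46,0x7e,0x76,0x3a}
#2 dst[0x14+5] := {0xaf,0x57,0x46,0x7e,0x76}
#3 dst[0x2c+4] := {0xaf,0x57,0x46,0x7e}
query mem[0x0d]=0x57, mem[0x10]=0x76, mem[0x17]=0x7e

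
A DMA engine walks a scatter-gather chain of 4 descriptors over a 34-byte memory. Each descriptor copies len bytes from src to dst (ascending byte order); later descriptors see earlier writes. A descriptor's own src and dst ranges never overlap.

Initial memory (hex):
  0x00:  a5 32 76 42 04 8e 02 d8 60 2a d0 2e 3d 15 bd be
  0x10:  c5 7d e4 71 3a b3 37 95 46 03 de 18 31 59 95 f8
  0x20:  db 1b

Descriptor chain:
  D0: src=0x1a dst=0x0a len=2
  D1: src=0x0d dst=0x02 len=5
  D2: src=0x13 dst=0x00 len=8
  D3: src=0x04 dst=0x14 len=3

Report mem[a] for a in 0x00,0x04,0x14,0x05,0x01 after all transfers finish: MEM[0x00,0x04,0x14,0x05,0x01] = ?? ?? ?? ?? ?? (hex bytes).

  after D0: wrote 2B at 0x0a = de18
  after D1: wrote 5B at 0x02 = 15bdbec57d
  after D2: wrote 8B at 0x00 = 713ab337954603de
  after D3: wrote 3B at 0x14 = 954603
query mem[0x00]=0x71, mem[0x04]=0x95, mem[0x14]=0x95, mem[0x05]=0x46, mem[0x01]=0x3a

MEM[0x00,0x04,0x14,0x05,0x01] = 71 95 95 46 3a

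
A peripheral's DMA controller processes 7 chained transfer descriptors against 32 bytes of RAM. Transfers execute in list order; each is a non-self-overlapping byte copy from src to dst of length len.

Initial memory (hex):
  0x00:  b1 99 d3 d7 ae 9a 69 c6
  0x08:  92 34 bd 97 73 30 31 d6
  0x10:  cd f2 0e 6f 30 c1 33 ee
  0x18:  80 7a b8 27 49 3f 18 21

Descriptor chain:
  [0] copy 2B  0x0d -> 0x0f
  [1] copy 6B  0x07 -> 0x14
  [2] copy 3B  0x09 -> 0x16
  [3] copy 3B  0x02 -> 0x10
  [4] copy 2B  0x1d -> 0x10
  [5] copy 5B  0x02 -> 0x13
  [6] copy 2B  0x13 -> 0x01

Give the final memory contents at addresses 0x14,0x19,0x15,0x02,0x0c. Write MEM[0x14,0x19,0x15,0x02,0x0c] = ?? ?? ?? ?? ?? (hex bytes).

MEM[0x14,0x19,0x15,0x02,0x0c] = d7 73 ae d7 73

[0] 0x0d->0x0f len=2 : 30 31
[1] 0x07->0x14 len=6 : c6 92 34 bd 97 73
[2] 0x09->0x16 len=3 : 34 bd 97
[3] 0x02->0x10 len=3 : d3 d7 ae
[4] 0x1d->0x10 len=2 : 3f 18
[5] 0x02->0x13 len=5 : d3 d7 ae 9a 69
[6] 0x13->0x01 len=2 : d3 d7
query mem[0x14]=0xd7, mem[0x19]=0x73, mem[0x15]=0xae, mem[0x02]=0xd7, mem[0x0c]=0x73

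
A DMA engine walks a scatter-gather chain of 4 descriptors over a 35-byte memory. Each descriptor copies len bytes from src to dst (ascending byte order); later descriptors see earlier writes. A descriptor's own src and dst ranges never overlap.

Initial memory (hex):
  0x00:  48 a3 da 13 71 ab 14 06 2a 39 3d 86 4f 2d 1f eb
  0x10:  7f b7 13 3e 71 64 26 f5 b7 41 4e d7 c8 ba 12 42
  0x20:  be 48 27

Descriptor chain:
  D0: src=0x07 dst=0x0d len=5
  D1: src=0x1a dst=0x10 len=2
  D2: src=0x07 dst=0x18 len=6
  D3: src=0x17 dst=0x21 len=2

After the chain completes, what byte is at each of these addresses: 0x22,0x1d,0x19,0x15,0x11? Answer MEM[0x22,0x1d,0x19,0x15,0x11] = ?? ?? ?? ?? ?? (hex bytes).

MEM[0x22,0x1d,0x19,0x15,0x11] = 06 4f 2a 64 d7

  after D0: wrote 5B at 0x0d = 062a393d86
  after D1: wrote 2B at 0x10 = 4ed7
  after D2: wrote 6B at 0x18 = 062a393d864f
  after D3: wrote 2B at 0x21 = f506
query mem[0x22]=0x06, mem[0x1d]=0x4f, mem[0x19]=0x2a, mem[0x15]=0x64, mem[0x11]=0xd7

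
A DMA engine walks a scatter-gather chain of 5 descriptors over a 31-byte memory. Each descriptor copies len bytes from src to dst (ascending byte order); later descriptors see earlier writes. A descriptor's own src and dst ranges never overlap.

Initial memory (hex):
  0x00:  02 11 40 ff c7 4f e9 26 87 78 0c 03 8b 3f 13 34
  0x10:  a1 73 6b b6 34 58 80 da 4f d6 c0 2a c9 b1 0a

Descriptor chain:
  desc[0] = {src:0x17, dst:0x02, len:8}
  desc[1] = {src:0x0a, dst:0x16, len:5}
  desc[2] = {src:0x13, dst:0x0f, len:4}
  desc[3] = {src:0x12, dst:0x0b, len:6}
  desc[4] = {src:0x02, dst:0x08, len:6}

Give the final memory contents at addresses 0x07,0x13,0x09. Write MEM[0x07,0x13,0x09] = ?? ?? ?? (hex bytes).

  after D0: wrote 8B at 0x02 = da4fd6c02ac9b10a
  after D1: wrote 5B at 0x16 = 0c038b3f13
  after D2: wrote 4B at 0x0f = b634580c
  after D3: wrote 6B at 0x0b = 0cb634580c03
  after D4: wrote 6B at 0x08 = da4fd6c02ac9
query mem[0x07]=0xc9, mem[0x13]=0xb6, mem[0x09]=0x4f

MEM[0x07,0x13,0x09] = c9 b6 4f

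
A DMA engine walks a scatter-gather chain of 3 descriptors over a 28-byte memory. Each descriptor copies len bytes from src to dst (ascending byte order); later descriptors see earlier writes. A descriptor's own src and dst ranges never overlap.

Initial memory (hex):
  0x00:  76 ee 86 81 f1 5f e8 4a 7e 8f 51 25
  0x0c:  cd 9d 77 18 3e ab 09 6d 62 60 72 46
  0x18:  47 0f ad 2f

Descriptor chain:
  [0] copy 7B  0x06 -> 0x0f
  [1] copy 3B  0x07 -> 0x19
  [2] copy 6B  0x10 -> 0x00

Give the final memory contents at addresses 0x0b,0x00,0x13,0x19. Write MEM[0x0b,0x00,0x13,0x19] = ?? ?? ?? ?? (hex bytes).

MEM[0x0b,0x00,0x13,0x19] = 25 4a 51 4a

  after D0: wrote 7B at 0x0f = e84a7e8f5125cd
  after D1: wrote 3B at 0x19 = 4a7e8f
  after D2: wrote 6B at 0x00 = 4a7e8f5125cd
query mem[0x0b]=0x25, mem[0x00]=0x4a, mem[0x13]=0x51, mem[0x19]=0x4a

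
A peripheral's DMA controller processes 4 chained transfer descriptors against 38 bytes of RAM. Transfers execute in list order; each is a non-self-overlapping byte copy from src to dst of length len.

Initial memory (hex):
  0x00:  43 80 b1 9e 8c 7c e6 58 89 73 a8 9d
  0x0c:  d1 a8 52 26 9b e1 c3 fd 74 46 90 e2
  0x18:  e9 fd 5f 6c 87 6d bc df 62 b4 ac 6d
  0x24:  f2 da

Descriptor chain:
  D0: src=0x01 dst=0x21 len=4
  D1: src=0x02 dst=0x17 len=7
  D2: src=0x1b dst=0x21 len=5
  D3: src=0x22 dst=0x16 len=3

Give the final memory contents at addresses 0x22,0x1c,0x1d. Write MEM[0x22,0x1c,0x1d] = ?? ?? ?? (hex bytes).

MEM[0x22,0x1c,0x1d] = 58 58 89

  after D0: wrote 4B at 0x21 = 80b19e8c
  after D1: wrote 7B at 0x17 = b19e8c7ce65889
  after D2: wrote 5B at 0x21 = e65889bcdf
  after D3: wrote 3B at 0x16 = 5889bc
query mem[0x22]=0x58, mem[0x1c]=0x58, mem[0x1d]=0x89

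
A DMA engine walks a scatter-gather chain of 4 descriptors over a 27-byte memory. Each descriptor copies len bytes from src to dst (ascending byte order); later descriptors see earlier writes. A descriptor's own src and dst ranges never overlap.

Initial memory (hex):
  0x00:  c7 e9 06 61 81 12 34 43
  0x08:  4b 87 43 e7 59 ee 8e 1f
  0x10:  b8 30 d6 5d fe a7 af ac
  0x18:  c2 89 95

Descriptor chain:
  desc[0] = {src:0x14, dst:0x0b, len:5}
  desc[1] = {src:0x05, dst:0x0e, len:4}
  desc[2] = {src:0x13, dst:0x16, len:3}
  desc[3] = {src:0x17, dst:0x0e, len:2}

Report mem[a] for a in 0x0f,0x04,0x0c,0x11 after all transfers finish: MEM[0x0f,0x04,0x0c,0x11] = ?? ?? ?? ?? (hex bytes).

MEM[0x0f,0x04,0x0c,0x11] = a7 81 a7 4b

  after D0: wrote 5B at 0x0b = fea7afacc2
  after D1: wrote 4B at 0x0e = 1234434b
  after D2: wrote 3B at 0x16 = 5dfea7
  after D3: wrote 2B at 0x0e = fea7
query mem[0x0f]=0xa7, mem[0x04]=0x81, mem[0x0c]=0xa7, mem[0x11]=0x4b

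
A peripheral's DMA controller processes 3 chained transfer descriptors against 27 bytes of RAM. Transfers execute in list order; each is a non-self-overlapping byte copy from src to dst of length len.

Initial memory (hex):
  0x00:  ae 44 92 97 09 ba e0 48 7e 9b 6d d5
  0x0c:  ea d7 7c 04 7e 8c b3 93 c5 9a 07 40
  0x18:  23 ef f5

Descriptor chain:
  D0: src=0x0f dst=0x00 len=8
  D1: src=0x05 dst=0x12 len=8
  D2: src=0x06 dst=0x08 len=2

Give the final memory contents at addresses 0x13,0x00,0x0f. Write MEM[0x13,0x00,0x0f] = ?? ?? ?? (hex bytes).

MEM[0x13,0x00,0x0f] = 9a 04 04

#0 dst[0x00+8] := {0x04,0x7e,0x8c,0xb3,0x93,0xc5,0x9a,0x07}
#1 dst[0x12+8] := {0xc5,0x9a,0x07,0x7e,0x9b,0x6d,0xd5,0xea}
#2 dst[0x08+2] := {0x9a,0x07}
query mem[0x13]=0x9a, mem[0x00]=0x04, mem[0x0f]=0x04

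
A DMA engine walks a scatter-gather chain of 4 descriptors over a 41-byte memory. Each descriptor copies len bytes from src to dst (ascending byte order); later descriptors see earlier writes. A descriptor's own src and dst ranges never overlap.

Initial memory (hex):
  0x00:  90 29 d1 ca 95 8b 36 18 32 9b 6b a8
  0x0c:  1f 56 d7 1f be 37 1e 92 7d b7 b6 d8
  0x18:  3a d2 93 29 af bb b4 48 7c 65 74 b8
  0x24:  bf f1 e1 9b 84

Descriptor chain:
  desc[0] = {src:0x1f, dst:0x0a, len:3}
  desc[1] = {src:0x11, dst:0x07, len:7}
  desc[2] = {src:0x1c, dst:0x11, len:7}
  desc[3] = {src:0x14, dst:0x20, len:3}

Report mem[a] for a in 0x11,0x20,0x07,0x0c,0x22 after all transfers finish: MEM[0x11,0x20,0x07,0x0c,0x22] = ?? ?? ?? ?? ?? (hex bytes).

  after D0: wrote 3B at 0x0a = 487c65
  after D1: wrote 7B at 0x07 = 371e927db7b6d8
  after D2: wrote 7B at 0x11 = afbbb4487c6574
  after D3: wrote 3B at 0x20 = 487c65
query mem[0x11]=0xaf, mem[0x20]=0x48, mem[0x07]=0x37, mem[0x0c]=0xb6, mem[0x22]=0x65

MEM[0x11,0x20,0x07,0x0c,0x22] = af 48 37 b6 65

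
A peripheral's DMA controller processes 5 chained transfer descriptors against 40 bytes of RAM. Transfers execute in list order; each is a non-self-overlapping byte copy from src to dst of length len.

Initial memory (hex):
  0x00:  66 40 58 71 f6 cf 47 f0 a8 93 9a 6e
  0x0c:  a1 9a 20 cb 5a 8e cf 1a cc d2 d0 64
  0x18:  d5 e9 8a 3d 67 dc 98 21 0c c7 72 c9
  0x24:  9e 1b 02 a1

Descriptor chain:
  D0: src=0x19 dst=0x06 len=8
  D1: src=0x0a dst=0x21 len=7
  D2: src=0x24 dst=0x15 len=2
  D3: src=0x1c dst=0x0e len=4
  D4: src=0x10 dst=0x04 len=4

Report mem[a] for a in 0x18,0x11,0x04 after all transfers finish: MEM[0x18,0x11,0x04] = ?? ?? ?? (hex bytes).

  after D0: wrote 8B at 0x06 = e98a3d67dc98210c
  after D1: wrote 7B at 0x21 = dc98210c20cb5a
  after D2: wrote 2B at 0x15 = 0c20
  after D3: wrote 4B at 0x0e = 67dc9821
  after D4: wrote 4B at 0x04 = 9821cf1a
query mem[0x18]=0xd5, mem[0x11]=0x21, mem[0x04]=0x98

MEM[0x18,0x11,0x04] = d5 21 98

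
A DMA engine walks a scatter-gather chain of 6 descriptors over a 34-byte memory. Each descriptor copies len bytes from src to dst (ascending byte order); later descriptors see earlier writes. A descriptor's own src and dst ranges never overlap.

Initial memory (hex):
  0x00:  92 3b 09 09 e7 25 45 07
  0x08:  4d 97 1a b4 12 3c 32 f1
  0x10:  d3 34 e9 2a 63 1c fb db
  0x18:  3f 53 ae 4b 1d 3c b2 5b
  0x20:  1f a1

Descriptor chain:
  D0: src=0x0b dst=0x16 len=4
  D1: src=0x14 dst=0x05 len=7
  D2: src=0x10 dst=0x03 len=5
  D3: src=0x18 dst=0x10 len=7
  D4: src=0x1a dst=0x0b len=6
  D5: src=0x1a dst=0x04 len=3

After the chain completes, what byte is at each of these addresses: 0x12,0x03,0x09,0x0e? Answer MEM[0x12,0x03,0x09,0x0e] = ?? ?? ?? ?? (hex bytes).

MEM[0x12,0x03,0x09,0x0e] = ae d3 3c 3c

[0] 0x0b->0x16 len=4 : b4 12 3c 32
[1] 0x14->0x05 len=7 : 63 1c b4 12 3c 32 ae
[2] 0x10->0x03 len=5 : d3 34 e9 2a 63
[3] 0x18->0x10 len=7 : 3c 32 ae 4b 1d 3c b2
[4] 0x1a->0x0b len=6 : ae 4b 1d 3c b2 5b
[5] 0x1a->0x04 len=3 : ae 4b 1d
query mem[0x12]=0xae, mem[0x03]=0xd3, mem[0x09]=0x3c, mem[0x0e]=0x3c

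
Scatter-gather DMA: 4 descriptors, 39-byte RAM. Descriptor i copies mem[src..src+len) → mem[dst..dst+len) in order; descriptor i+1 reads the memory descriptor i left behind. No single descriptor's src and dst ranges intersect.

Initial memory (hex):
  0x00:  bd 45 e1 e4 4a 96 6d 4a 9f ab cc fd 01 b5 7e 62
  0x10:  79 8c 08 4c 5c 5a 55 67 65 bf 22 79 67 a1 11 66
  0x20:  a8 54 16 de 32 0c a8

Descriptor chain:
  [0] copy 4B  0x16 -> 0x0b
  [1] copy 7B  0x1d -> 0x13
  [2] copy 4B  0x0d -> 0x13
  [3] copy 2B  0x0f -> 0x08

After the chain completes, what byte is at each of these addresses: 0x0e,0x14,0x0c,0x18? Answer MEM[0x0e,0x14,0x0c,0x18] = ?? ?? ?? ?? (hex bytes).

MEM[0x0e,0x14,0x0c,0x18] = bf bf 67 16

[0] 0x16->0x0b len=4 : 55 67 65 bf
[1] 0x1d->0x13 len=7 : a1 11 66 a8 54 16 de
[2] 0x0d->0x13 len=4 : 65 bf 62 79
[3] 0x0f->0x08 len=2 : 62 79
query mem[0x0e]=0xbf, mem[0x14]=0xbf, mem[0x0c]=0x67, mem[0x18]=0x16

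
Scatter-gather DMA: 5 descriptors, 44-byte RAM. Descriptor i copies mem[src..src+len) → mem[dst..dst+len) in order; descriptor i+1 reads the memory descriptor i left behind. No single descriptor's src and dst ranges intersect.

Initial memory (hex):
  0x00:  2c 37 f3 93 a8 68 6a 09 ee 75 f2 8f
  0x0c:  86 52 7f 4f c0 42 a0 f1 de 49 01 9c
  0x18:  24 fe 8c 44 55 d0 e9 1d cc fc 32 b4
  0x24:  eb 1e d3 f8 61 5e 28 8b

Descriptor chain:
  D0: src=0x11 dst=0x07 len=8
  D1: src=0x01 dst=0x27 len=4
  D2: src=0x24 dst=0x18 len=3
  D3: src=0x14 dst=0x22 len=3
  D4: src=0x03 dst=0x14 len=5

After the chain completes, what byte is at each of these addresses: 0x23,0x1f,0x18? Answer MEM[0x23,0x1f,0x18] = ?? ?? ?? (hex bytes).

MEM[0x23,0x1f,0x18] = 49 1d 42

D0: mem[0x07..0x0e] <- [42 a0 f1 de 49 01 9c 24]
D1: mem[0x27..0x2a] <- [37 f3 93 a8]
D2: mem[0x18..0x1a] <- [eb 1e d3]
D3: mem[0x22..0x24] <- [de 49 01]
D4: mem[0x14..0x18] <- [93 a8 68 6a 42]
query mem[0x23]=0x49, mem[0x1f]=0x1d, mem[0x18]=0x42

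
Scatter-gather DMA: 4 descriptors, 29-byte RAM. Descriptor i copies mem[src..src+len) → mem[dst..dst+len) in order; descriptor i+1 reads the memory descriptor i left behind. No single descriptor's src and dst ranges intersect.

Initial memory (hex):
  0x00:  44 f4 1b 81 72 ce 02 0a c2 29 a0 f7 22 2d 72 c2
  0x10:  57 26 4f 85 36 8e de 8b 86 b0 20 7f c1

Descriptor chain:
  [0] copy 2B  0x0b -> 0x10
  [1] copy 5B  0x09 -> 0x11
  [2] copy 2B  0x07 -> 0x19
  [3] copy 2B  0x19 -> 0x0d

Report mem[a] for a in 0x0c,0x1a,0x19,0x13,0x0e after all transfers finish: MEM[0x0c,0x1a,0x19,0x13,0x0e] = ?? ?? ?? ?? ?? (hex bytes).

MEM[0x0c,0x1a,0x19,0x13,0x0e] = 22 c2 0a f7 c2

#0 dst[0x10+2] := {0xf7,0x22}
#1 dst[0x11+5] := {0x29,0xa0,0xf7,0x22,0x2d}
#2 dst[0x19+2] := {0x0a,0xc2}
#3 dst[0x0d+2] := {0x0a,0xc2}
query mem[0x0c]=0x22, mem[0x1a]=0xc2, mem[0x19]=0x0a, mem[0x13]=0xf7, mem[0x0e]=0xc2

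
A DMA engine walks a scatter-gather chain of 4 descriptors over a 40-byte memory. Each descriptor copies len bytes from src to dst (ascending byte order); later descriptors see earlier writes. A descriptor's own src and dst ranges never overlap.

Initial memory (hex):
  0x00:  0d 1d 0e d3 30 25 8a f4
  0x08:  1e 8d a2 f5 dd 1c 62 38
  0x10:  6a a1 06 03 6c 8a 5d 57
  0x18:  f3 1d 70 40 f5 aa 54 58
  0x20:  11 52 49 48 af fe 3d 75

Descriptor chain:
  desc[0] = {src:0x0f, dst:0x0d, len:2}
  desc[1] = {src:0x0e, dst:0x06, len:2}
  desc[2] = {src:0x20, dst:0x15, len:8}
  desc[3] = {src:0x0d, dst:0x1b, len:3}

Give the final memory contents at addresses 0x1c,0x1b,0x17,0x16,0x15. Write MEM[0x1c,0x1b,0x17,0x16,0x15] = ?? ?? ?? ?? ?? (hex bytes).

D0: mem[0x0d..0x0e] <- [38 6a]
D1: mem[0x06..0x07] <- [6a 38]
D2: mem[0x15..0x1c] <- [11 52 49 48 af fe 3d 75]
D3: mem[0x1b..0x1d] <- [38 6a 38]
query mem[0x1c]=0x6a, mem[0x1b]=0x38, mem[0x17]=0x49, mem[0x16]=0x52, mem[0x15]=0x11

MEM[0x1c,0x1b,0x17,0x16,0x15] = 6a 38 49 52 11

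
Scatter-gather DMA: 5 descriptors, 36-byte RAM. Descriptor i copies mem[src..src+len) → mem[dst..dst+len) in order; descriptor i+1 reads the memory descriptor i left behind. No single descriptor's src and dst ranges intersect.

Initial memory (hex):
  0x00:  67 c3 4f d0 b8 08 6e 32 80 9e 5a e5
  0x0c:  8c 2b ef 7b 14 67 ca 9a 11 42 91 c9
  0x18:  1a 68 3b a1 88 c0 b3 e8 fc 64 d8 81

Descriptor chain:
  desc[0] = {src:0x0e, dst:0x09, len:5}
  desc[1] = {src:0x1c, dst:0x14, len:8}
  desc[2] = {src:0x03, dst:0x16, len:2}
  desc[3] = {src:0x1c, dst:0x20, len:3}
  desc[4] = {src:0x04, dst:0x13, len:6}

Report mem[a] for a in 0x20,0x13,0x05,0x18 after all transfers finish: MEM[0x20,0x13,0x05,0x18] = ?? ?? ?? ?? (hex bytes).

MEM[0x20,0x13,0x05,0x18] = 88 b8 08 ef

D0: mem[0x09..0x0d] <- [ef 7b 14 67 ca]
D1: mem[0x14..0x1b] <- [88 c0 b3 e8 fc 64 d8 81]
D2: mem[0x16..0x17] <- [d0 b8]
D3: mem[0x20..0x22] <- [88 c0 b3]
D4: mem[0x13..0x18] <- [b8 08 6e 32 80 ef]
query mem[0x20]=0x88, mem[0x13]=0xb8, mem[0x05]=0x08, mem[0x18]=0xef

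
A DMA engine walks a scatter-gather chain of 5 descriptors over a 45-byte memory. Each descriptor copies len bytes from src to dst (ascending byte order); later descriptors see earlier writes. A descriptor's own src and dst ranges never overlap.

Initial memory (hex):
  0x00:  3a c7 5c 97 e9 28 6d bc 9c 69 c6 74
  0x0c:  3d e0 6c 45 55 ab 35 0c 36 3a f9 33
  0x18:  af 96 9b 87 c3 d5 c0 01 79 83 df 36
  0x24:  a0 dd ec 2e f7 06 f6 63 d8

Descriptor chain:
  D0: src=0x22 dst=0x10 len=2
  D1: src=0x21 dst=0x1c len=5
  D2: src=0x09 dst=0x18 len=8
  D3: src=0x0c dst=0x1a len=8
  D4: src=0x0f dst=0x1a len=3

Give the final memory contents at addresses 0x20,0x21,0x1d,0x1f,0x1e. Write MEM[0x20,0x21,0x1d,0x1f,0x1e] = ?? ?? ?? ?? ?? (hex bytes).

  after D0: wrote 2B at 0x10 = df36
  after D1: wrote 5B at 0x1c = 83df36a0dd
  after D2: wrote 8B at 0x18 = 69c6743de06c45df
  after D3: wrote 8B at 0x1a = 3de06c45df36350c
  after D4: wrote 3B at 0x1a = 45df36
query mem[0x20]=0x35, mem[0x21]=0x0c, mem[0x1d]=0x45, mem[0x1f]=0x36, mem[0x1e]=0xdf

MEM[0x20,0x21,0x1d,0x1f,0x1e] = 35 0c 45 36 df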